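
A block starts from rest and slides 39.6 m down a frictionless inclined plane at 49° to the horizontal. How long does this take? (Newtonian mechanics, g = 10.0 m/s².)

a = g sin(θ) = 10.0 × sin(49°) = 7.5471 m/s²
t = √(2d/a) = √(2 × 39.6 / 7.5471) = 3.24 s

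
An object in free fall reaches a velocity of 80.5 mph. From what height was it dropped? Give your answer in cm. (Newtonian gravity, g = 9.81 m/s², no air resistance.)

v = 80.5 mph × 0.44704 = 35.9867 m/s
h = v² / (2g) = 35.9867² / (2 × 9.81) = 66.0062 m
h = 66.0062 m / 0.01 = 6601 cm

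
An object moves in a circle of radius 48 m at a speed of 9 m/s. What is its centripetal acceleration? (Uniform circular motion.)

a_c = v²/r = 9²/48 = 81/48 = 1.69 m/s²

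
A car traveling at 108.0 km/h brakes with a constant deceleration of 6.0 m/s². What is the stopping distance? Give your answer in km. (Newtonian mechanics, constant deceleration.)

v₀ = 108.0 km/h × 0.2777777777777778 = 30.0 m/s
d = v₀² / (2a) = 30.0² / (2 × 6.0) = 900.0 / 12.0 = 75.0 m
d = 75.0 m / 1000.0 = 0.075 km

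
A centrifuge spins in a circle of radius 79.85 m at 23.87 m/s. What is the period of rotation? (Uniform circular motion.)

T = 2πr/v = 2π×79.85/23.87 = 21.02 s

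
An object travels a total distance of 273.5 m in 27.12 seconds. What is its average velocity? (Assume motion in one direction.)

v_avg = Δd / Δt = 273.5 / 27.12 = 10.08 m/s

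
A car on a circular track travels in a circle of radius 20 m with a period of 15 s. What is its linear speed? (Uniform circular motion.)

v = 2πr/T = 2π×20/15 = 8.38 m/s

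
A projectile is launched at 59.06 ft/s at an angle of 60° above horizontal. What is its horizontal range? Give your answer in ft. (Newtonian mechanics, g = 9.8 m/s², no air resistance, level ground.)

v₀ = 59.06 ft/s × 0.3048 = 18.0015 m/s
R = v₀² × sin(2θ) / g = 18.0015² × sin(2 × 60°) / 9.8 = 324.054 × 0.866025 / 9.8 = 28.6366 m
R = 28.6366 m / 0.3048 = 93.95 ft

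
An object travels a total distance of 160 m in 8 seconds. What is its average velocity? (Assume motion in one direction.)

v_avg = Δd / Δt = 160 / 8 = 20.0 m/s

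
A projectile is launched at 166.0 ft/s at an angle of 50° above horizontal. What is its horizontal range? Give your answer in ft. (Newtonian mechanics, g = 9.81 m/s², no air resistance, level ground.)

v₀ = 166.0 ft/s × 0.3048 = 50.5968 m/s
R = v₀² × sin(2θ) / g = 50.5968² × sin(2 × 50°) / 9.81 = 2560.04 × 0.984808 / 9.81 = 256.998 m
R = 256.998 m / 0.3048 = 843.2 ft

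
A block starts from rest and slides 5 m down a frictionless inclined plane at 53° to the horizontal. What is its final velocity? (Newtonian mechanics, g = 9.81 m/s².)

a = g sin(θ) = 9.81 × sin(53°) = 7.8346 m/s²
v = √(2ad) = √(2 × 7.8346 × 5) = 8.85 m/s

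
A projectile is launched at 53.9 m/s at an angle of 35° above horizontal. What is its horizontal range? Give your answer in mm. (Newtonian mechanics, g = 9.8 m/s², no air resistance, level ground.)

R = v₀² × sin(2θ) / g = 53.9² × sin(2 × 35°) / 9.8 = 2905.21 × 0.939693 / 9.8 = 278.572 m
R = 278.572 m / 0.001 = 278600 mm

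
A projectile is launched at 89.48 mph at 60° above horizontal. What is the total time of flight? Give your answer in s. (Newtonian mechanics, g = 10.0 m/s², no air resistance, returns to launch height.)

v₀ = 89.48 mph × 0.44704 = 40.0011 m/s
T = 2 × v₀ × sin(θ) / g = 2 × 40.0011 × sin(60°) / 10.0 = 2 × 40.0011 × 0.866025 / 10.0 = 6.928 s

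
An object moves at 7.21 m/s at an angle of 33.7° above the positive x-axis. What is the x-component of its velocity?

vₓ = v cos(θ) = 7.21 × cos(33.7°) = 6.0 m/s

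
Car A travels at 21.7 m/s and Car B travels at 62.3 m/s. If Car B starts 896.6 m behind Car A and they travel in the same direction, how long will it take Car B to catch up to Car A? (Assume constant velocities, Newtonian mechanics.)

Relative speed: v_rel = 62.3 - 21.7 = 40.6 m/s
Time to catch: t = d₀/v_rel = 896.6/40.6 = 22.08 s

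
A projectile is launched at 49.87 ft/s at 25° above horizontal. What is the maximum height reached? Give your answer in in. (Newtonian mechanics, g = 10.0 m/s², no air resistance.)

v₀ = 49.87 ft/s × 0.3048 = 15.2004 m/s
H = v₀² × sin²(θ) / (2g) = 15.2004² × sin(25°)² / (2 × 10.0) = 231.052 × 0.178606 / 20.0 = 2.06336 m
H = 2.06336 m / 0.0254 = 81.23 in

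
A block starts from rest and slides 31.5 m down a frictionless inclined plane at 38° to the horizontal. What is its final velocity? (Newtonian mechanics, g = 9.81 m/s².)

a = g sin(θ) = 9.81 × sin(38°) = 6.0396 m/s²
v = √(2ad) = √(2 × 6.0396 × 31.5) = 19.51 m/s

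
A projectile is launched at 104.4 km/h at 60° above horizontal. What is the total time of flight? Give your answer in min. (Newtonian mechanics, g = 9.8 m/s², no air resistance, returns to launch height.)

v₀ = 104.4 km/h × 0.2777777777777778 = 29.0 m/s
T = 2 × v₀ × sin(θ) / g = 2 × 29.0 × sin(60°) / 9.8 = 2 × 29.0 × 0.866025 / 9.8 = 5.12545 s
T = 5.12545 s / 60.0 = 0.08542 min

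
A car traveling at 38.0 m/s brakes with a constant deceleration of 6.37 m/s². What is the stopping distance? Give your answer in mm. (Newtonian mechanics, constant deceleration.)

d = v₀² / (2a) = 38.0² / (2 × 6.37) = 1444.0 / 12.74 = 113.344 m
d = 113.344 m / 0.001 = 113300 mm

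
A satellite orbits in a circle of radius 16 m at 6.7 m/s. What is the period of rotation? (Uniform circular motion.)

T = 2πr/v = 2π×16/6.7 = 15.0 s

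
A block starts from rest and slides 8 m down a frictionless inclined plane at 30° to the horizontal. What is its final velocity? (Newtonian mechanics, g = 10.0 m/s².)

a = g sin(θ) = 10.0 × sin(30°) = 5.0 m/s²
v = √(2ad) = √(2 × 5.0 × 8) = 8.94 m/s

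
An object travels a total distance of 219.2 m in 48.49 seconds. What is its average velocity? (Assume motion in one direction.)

v_avg = Δd / Δt = 219.2 / 48.49 = 4.52 m/s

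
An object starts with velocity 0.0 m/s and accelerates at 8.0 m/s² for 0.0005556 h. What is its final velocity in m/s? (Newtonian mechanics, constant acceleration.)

t = 0.0005556 h × 3600.0 = 2.00016 s
v = v₀ + a × t = 0.0 + 8.0 × 2.00016 = 16.0 m/s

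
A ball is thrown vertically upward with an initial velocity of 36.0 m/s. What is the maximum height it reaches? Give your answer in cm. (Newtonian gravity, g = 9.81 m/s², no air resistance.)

h_max = v₀² / (2g) = 36.0² / (2 × 9.81) = 1296.0 / 19.62 = 66.055 m
h_max = 66.055 m / 0.01 = 6606 cm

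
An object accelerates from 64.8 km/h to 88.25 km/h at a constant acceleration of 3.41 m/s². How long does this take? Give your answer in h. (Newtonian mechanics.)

v₀ = 64.8 km/h × 0.2777777777777778 = 18.0 m/s
v = 88.25 km/h × 0.2777777777777778 = 24.5139 m/s
t = (v - v₀) / a = (24.5139 - 18.0) / 3.41 = 1.91023 s
t = 1.91023 s / 3600.0 = 0.0005306 h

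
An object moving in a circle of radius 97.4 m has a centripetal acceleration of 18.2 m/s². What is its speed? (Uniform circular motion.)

v = √(a_c × r) = √(18.2 × 97.4) = 42.1 m/s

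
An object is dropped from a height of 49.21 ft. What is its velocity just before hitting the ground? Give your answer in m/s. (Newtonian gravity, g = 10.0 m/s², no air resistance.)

h = 49.21 ft × 0.3048 = 14.9992 m
v = √(2gh) = √(2 × 10.0 × 14.9992) = 17.32 m/s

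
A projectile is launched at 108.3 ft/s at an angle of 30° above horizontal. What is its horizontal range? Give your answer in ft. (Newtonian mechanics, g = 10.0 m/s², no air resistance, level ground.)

v₀ = 108.3 ft/s × 0.3048 = 33.0098 m/s
R = v₀² × sin(2θ) / g = 33.0098² × sin(2 × 30°) / 10.0 = 1089.65 × 0.866025 / 10.0 = 94.3664 m
R = 94.3664 m / 0.3048 = 309.6 ft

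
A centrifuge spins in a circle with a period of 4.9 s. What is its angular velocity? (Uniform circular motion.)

ω = 2π/T = 2π/4.9 = 1.2823 rad/s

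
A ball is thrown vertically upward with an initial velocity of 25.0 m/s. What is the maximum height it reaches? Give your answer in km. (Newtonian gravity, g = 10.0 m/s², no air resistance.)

h_max = v₀² / (2g) = 25.0² / (2 × 10.0) = 625.0 / 20.0 = 31.25 m
h_max = 31.25 m / 1000.0 = 0.03125 km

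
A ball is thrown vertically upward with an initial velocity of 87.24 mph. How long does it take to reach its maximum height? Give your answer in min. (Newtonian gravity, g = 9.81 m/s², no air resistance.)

v₀ = 87.24 mph × 0.44704 = 38.9998 m/s
t_up = v₀ / g = 38.9998 / 9.81 = 3.97551 s
t_up = 3.97551 s / 60.0 = 0.06626 min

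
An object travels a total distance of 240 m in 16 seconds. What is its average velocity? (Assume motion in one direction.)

v_avg = Δd / Δt = 240 / 16 = 15.0 m/s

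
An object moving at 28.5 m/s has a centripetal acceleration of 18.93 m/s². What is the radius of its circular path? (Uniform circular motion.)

r = v²/a_c = 28.5²/18.93 = 42.91 m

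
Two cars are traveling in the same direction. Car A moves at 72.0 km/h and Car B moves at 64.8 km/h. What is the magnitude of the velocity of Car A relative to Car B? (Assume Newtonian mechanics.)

v_rel = |v_A - v_B| = |72.0 - 64.8| = 7.2 km/h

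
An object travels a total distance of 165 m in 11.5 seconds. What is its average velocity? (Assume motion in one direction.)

v_avg = Δd / Δt = 165 / 11.5 = 14.35 m/s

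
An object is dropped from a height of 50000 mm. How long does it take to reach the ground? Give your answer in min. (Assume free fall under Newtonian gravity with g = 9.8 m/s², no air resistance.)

h = 50000 mm × 0.001 = 50.0 m
t = √(2h/g) = √(2 × 50.0 / 9.8) = 3.19438 s
t = 3.19438 s / 60.0 = 0.05324 min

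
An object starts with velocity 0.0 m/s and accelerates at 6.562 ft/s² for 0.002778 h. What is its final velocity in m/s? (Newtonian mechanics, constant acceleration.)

a = 6.562 ft/s² × 0.3048 = 2.0001 m/s²
t = 0.002778 h × 3600.0 = 10.0008 s
v = v₀ + a × t = 0.0 + 2.0001 × 10.0008 = 20.0 m/s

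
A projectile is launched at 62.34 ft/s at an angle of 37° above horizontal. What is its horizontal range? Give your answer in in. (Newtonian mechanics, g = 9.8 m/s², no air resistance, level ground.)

v₀ = 62.34 ft/s × 0.3048 = 19.0012 m/s
R = v₀² × sin(2θ) / g = 19.0012² × sin(2 × 37°) / 9.8 = 361.046 × 0.961262 / 9.8 = 35.4143 m
R = 35.4143 m / 0.0254 = 1394 in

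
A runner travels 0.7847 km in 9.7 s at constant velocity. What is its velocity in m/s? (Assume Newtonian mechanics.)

d = 0.7847 km × 1000.0 = 784.7 m
v = d / t = 784.7 / 9.7 = 80.9 m/s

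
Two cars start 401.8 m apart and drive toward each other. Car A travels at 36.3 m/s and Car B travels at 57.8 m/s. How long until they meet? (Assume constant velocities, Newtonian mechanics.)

Combined speed: v_combined = 36.3 + 57.8 = 94.1 m/s
Time to meet: t = d/v_combined = 401.8/94.1 = 4.27 s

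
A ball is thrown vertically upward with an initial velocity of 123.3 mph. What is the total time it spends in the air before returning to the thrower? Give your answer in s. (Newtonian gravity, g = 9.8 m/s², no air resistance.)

v₀ = 123.3 mph × 0.44704 = 55.12 m/s
t_total = 2 × v₀ / g = 2 × 55.12 / 9.8 = 11.25 s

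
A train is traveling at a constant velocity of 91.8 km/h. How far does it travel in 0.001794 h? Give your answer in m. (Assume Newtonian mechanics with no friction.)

v = 91.8 km/h × 0.2777777777777778 = 25.5 m/s
t = 0.001794 h × 3600.0 = 6.4584 s
d = v × t = 25.5 × 6.4584 = 164.7 m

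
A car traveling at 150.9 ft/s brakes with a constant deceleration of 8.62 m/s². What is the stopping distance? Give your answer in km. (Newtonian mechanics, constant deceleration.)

v₀ = 150.9 ft/s × 0.3048 = 45.9943 m/s
d = v₀² / (2a) = 45.9943² / (2 × 8.62) = 2115.48 / 17.24 = 122.708 m
d = 122.708 m / 1000.0 = 0.1227 km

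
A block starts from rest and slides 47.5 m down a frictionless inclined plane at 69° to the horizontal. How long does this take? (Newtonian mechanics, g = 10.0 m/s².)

a = g sin(θ) = 10.0 × sin(69°) = 9.3358 m/s²
t = √(2d/a) = √(2 × 47.5 / 9.3358) = 3.19 s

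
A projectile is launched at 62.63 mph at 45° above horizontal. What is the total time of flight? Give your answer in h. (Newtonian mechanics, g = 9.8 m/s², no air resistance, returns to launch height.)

v₀ = 62.63 mph × 0.44704 = 27.9981 m/s
T = 2 × v₀ × sin(θ) / g = 2 × 27.9981 × sin(45°) / 9.8 = 2 × 27.9981 × 0.707107 / 9.8 = 4.04034 s
T = 4.04034 s / 3600.0 = 0.001122 h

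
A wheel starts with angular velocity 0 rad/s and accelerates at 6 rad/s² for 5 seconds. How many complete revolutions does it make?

θ = ω₀t + ½αt² = 0×5 + ½×6×5² = 75.0 rad
Total revolutions = θ/(2π) = 75.0/(2π) = 11.94
Complete revolutions = ⌊11.94⌋ = 11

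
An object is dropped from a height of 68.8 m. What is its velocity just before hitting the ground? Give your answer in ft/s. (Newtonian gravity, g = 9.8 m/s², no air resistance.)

v = √(2gh) = √(2 × 9.8 × 68.8) = 36.7217 m/s
v = 36.7217 m/s / 0.3048 = 120.5 ft/s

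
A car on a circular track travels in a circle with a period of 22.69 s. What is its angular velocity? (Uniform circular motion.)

ω = 2π/T = 2π/22.69 = 0.2769 rad/s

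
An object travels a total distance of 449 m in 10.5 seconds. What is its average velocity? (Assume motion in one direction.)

v_avg = Δd / Δt = 449 / 10.5 = 42.76 m/s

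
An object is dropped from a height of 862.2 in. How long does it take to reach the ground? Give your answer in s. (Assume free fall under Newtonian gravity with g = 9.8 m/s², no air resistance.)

h = 862.2 in × 0.0254 = 21.8999 m
t = √(2h/g) = √(2 × 21.8999 / 9.8) = 2.114 s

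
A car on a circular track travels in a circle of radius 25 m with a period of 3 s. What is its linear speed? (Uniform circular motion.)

v = 2πr/T = 2π×25/3 = 52.36 m/s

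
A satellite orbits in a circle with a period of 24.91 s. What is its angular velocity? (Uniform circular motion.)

ω = 2π/T = 2π/24.91 = 0.2522 rad/s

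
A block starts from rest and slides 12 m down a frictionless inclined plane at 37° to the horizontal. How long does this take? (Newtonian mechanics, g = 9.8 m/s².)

a = g sin(θ) = 9.8 × sin(37°) = 5.8978 m/s²
t = √(2d/a) = √(2 × 12 / 5.8978) = 2.02 s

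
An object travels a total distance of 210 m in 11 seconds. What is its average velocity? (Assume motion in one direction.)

v_avg = Δd / Δt = 210 / 11 = 19.09 m/s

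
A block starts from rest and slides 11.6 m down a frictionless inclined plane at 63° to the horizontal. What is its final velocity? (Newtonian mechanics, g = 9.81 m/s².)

a = g sin(θ) = 9.81 × sin(63°) = 8.7408 m/s²
v = √(2ad) = √(2 × 8.7408 × 11.6) = 14.24 m/s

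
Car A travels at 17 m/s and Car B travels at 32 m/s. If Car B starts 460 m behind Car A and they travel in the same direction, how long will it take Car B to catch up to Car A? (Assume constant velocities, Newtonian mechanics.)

Relative speed: v_rel = 32 - 17 = 15 m/s
Time to catch: t = d₀/v_rel = 460/15 = 30.67 s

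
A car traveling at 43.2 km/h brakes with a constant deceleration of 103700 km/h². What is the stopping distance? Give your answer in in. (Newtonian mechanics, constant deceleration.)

v₀ = 43.2 km/h × 0.2777777777777778 = 12.0 m/s
a = 103700 km/h² × 7.716049382716049e-05 = 8.00154 m/s²
d = v₀² / (2a) = 12.0² / (2 × 8.00154) = 144.0 / 16.0031 = 8.99826 m
d = 8.99826 m / 0.0254 = 354.3 in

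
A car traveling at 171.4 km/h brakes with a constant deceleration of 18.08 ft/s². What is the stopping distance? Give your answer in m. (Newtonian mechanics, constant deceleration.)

v₀ = 171.4 km/h × 0.2777777777777778 = 47.6111 m/s
a = 18.08 ft/s² × 0.3048 = 5.51078 m/s²
d = v₀² / (2a) = 47.6111² / (2 × 5.51078) = 2266.82 / 11.0216 = 205.7 m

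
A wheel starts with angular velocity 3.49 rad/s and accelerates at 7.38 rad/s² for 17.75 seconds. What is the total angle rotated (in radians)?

θ = ω₀t + ½αt² = 3.49×17.75 + ½×7.38×17.75² = 1224.53 rad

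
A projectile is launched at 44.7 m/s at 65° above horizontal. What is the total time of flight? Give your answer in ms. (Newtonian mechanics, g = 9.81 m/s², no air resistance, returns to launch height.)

T = 2 × v₀ × sin(θ) / g = 2 × 44.7 × sin(65°) / 9.81 = 2 × 44.7 × 0.906308 / 9.81 = 8.25932 s
T = 8.25932 s / 0.001 = 8259 ms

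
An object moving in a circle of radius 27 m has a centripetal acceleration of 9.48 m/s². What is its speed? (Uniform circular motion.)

v = √(a_c × r) = √(9.48 × 27) = 16.0 m/s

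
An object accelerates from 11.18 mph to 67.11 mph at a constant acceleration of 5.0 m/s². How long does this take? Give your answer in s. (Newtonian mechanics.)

v₀ = 11.18 mph × 0.44704 = 4.99791 m/s
v = 67.11 mph × 0.44704 = 30.0009 m/s
t = (v - v₀) / a = (30.0009 - 4.99791) / 5.0 = 5.001 s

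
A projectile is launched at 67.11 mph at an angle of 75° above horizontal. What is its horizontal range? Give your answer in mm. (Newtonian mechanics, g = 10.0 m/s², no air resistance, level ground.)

v₀ = 67.11 mph × 0.44704 = 30.0009 m/s
R = v₀² × sin(2θ) / g = 30.0009² × sin(2 × 75°) / 10.0 = 900.054 × 0.5 / 10.0 = 45.0027 m
R = 45.0027 m / 0.001 = 45000 mm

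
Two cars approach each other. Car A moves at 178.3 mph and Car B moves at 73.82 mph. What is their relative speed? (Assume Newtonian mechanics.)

v_rel = v_A + v_B = 178.3 + 73.82 = 252.12 mph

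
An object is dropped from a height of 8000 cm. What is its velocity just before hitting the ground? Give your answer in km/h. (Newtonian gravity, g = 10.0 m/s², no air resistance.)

h = 8000 cm × 0.01 = 80.0 m
v = √(2gh) = √(2 × 10.0 × 80.0) = 40.0 m/s
v = 40.0 m/s / 0.2777777777777778 = 144.0 km/h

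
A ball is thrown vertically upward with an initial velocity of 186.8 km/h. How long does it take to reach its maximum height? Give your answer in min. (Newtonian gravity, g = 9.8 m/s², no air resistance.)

v₀ = 186.8 km/h × 0.2777777777777778 = 51.8889 m/s
t_up = v₀ / g = 51.8889 / 9.8 = 5.29479 s
t_up = 5.29479 s / 60.0 = 0.08825 min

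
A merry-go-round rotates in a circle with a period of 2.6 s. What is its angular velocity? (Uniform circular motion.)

ω = 2π/T = 2π/2.6 = 2.4166 rad/s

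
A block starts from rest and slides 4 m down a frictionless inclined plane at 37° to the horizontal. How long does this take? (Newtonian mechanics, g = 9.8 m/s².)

a = g sin(θ) = 9.8 × sin(37°) = 5.8978 m/s²
t = √(2d/a) = √(2 × 4 / 5.8978) = 1.16 s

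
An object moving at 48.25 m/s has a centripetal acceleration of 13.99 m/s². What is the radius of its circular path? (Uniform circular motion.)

r = v²/a_c = 48.25²/13.99 = 166.41 m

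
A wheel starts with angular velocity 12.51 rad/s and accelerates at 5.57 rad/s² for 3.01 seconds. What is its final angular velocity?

ω = ω₀ + αt = 12.51 + 5.57 × 3.01 = 29.28 rad/s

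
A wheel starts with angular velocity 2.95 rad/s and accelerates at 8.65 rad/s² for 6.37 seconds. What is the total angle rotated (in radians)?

θ = ω₀t + ½αt² = 2.95×6.37 + ½×8.65×6.37² = 194.29 rad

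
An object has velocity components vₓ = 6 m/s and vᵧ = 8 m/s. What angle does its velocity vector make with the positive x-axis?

θ = arctan(vᵧ/vₓ) = arctan(8/6) = 53.13°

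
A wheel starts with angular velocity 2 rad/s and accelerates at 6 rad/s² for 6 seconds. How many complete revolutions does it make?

θ = ω₀t + ½αt² = 2×6 + ½×6×6² = 120.0 rad
Total revolutions = θ/(2π) = 120.0/(2π) = 19.1
Complete revolutions = ⌊19.1⌋ = 19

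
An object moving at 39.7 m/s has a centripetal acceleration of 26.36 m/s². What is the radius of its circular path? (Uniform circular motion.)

r = v²/a_c = 39.7²/26.36 = 59.79 m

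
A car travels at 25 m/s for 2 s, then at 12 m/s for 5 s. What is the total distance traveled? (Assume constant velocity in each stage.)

d₁ = v₁t₁ = 25 × 2 = 50 m
d₂ = v₂t₂ = 12 × 5 = 60 m
d_total = 50 + 60 = 110 m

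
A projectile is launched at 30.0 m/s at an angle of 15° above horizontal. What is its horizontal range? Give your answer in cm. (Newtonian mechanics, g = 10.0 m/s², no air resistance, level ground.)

R = v₀² × sin(2θ) / g = 30.0² × sin(2 × 15°) / 10.0 = 900.0 × 0.5 / 10.0 = 45.0 m
R = 45.0 m / 0.01 = 4500 cm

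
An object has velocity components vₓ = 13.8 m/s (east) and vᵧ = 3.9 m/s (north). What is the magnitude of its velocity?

|v| = √(vₓ² + vᵧ²) = √(13.8² + 3.9²) = √(205.65) = 14.34 m/s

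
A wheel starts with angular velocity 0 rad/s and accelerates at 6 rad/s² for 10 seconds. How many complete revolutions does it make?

θ = ω₀t + ½αt² = 0×10 + ½×6×10² = 300.0 rad
Total revolutions = θ/(2π) = 300.0/(2π) = 47.75
Complete revolutions = ⌊47.75⌋ = 47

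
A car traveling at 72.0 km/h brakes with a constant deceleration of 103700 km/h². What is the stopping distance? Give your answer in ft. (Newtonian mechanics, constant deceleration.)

v₀ = 72.0 km/h × 0.2777777777777778 = 20.0 m/s
a = 103700 km/h² × 7.716049382716049e-05 = 8.00154 m/s²
d = v₀² / (2a) = 20.0² / (2 × 8.00154) = 400.0 / 16.0031 = 24.9952 m
d = 24.9952 m / 0.3048 = 82.01 ft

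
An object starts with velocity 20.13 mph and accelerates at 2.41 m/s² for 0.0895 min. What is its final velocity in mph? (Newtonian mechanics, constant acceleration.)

v₀ = 20.13 mph × 0.44704 = 8.99892 m/s
t = 0.0895 min × 60.0 = 5.37 s
v = v₀ + a × t = 8.99892 + 2.41 × 5.37 = 21.9406 m/s
v = 21.9406 m/s / 0.44704 = 49.08 mph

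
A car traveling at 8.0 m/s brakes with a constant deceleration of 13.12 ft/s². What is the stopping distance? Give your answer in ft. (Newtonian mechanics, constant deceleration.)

a = 13.12 ft/s² × 0.3048 = 3.99898 m/s²
d = v₀² / (2a) = 8.0² / (2 × 3.99898) = 64.0 / 7.99796 = 8.00204 m
d = 8.00204 m / 0.3048 = 26.25 ft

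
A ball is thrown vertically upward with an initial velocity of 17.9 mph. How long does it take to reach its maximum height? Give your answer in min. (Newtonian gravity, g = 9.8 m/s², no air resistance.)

v₀ = 17.9 mph × 0.44704 = 8.00202 m/s
t_up = v₀ / g = 8.00202 / 9.8 = 0.816533 s
t_up = 0.816533 s / 60.0 = 0.01361 min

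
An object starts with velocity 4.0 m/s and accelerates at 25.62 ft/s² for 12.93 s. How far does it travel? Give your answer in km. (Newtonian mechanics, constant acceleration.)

a = 25.62 ft/s² × 0.3048 = 7.80898 m/s²
d = v₀ × t + ½ × a × t² = 4.0 × 12.93 + 0.5 × 7.80898 × 12.93² = 704.492 m
d = 704.492 m / 1000.0 = 0.7045 km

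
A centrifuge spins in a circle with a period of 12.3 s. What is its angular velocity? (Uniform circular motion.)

ω = 2π/T = 2π/12.3 = 0.5108 rad/s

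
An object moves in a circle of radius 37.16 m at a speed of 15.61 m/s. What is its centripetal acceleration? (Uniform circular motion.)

a_c = v²/r = 15.61²/37.16 = 243.6721/37.16 = 6.56 m/s²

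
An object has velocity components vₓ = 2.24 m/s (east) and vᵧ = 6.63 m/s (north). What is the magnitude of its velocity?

|v| = √(vₓ² + vᵧ²) = √(2.24² + 6.63²) = √(48.9745) = 7.0 m/s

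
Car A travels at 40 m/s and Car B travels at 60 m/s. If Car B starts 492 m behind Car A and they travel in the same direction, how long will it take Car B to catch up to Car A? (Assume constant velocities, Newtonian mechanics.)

Relative speed: v_rel = 60 - 40 = 20 m/s
Time to catch: t = d₀/v_rel = 492/20 = 24.6 s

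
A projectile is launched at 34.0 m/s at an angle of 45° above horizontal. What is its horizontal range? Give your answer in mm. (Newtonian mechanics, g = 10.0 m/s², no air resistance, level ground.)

R = v₀² × sin(2θ) / g = 34.0² × sin(2 × 45°) / 10.0 = 1156.0 × 1.0 / 10.0 = 115.6 m
R = 115.6 m / 0.001 = 115600 mm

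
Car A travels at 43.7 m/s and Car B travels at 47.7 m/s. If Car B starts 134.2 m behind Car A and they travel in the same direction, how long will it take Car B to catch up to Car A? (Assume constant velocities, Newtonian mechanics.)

Relative speed: v_rel = 47.7 - 43.7 = 4.0 m/s
Time to catch: t = d₀/v_rel = 134.2/4.0 = 33.55 s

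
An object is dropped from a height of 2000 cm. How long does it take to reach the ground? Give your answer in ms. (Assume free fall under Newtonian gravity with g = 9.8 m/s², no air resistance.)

h = 2000 cm × 0.01 = 20.0 m
t = √(2h/g) = √(2 × 20.0 / 9.8) = 2.02031 s
t = 2.02031 s / 0.001 = 2020 ms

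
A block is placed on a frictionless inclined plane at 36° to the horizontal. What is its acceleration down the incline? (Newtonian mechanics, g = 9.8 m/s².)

a = g sin(θ) = 9.8 × sin(36°) = 9.8 × 0.5878 = 5.76 m/s²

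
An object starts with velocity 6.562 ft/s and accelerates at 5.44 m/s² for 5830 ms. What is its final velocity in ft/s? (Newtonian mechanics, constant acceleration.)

v₀ = 6.562 ft/s × 0.3048 = 2.0001 m/s
t = 5830 ms × 0.001 = 5.83 s
v = v₀ + a × t = 2.0001 + 5.44 × 5.83 = 33.7153 m/s
v = 33.7153 m/s / 0.3048 = 110.6 ft/s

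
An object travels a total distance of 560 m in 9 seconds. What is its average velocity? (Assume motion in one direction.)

v_avg = Δd / Δt = 560 / 9 = 62.22 m/s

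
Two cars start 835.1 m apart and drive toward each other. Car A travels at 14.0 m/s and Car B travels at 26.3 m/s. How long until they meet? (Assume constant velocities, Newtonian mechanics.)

Combined speed: v_combined = 14.0 + 26.3 = 40.3 m/s
Time to meet: t = d/v_combined = 835.1/40.3 = 20.72 s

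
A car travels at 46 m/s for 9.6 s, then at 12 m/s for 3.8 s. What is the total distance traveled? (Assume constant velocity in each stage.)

d₁ = v₁t₁ = 46 × 9.6 = 441.6 m
d₂ = v₂t₂ = 12 × 3.8 = 45.6 m
d_total = 441.6 + 45.6 = 487.2 m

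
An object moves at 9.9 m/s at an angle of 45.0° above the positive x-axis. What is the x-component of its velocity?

vₓ = v cos(θ) = 9.9 × cos(45.0°) = 7.0 m/s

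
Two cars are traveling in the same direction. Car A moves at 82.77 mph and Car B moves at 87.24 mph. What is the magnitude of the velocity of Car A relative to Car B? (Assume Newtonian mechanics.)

v_rel = |v_A - v_B| = |82.77 - 87.24| = 4.47 mph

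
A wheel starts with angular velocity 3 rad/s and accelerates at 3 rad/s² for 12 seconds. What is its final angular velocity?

ω = ω₀ + αt = 3 + 3 × 12 = 39 rad/s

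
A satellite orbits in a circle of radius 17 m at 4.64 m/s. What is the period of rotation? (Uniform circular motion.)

T = 2πr/v = 2π×17/4.64 = 23.02 s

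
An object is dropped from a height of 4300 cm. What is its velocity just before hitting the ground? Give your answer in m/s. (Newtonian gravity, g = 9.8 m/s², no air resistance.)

h = 4300 cm × 0.01 = 43.0 m
v = √(2gh) = √(2 × 9.8 × 43.0) = 29.03 m/s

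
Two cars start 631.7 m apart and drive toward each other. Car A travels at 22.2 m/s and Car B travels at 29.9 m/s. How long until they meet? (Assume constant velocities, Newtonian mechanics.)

Combined speed: v_combined = 22.2 + 29.9 = 52.1 m/s
Time to meet: t = d/v_combined = 631.7/52.1 = 12.12 s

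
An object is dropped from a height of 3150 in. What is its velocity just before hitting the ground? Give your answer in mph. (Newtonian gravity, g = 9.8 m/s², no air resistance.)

h = 3150 in × 0.0254 = 80.01 m
v = √(2gh) = √(2 × 9.8 × 80.01) = 39.6005 m/s
v = 39.6005 m/s / 0.44704 = 88.58 mph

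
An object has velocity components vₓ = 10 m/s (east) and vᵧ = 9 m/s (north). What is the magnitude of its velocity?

|v| = √(vₓ² + vᵧ²) = √(10² + 9²) = √(181) = 13.45 m/s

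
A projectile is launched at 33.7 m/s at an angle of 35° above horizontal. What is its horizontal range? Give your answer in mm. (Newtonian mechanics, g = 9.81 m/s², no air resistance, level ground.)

R = v₀² × sin(2θ) / g = 33.7² × sin(2 × 35°) / 9.81 = 1135.69 × 0.939693 / 9.81 = 108.787 m
R = 108.787 m / 0.001 = 108800 mm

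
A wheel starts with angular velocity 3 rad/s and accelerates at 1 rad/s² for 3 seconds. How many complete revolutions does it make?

θ = ω₀t + ½αt² = 3×3 + ½×1×3² = 13.5 rad
Total revolutions = θ/(2π) = 13.5/(2π) = 2.15
Complete revolutions = ⌊2.15⌋ = 2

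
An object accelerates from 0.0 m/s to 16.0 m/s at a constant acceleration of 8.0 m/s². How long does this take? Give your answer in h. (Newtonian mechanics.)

t = (v - v₀) / a = (16.0 - 0.0) / 8.0 = 2.0 s
t = 2.0 s / 3600.0 = 0.0005556 h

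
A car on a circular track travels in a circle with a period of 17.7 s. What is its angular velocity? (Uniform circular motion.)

ω = 2π/T = 2π/17.7 = 0.355 rad/s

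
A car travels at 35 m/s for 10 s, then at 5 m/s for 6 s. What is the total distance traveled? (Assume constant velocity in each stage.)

d₁ = v₁t₁ = 35 × 10 = 350 m
d₂ = v₂t₂ = 5 × 6 = 30 m
d_total = 350 + 30 = 380 m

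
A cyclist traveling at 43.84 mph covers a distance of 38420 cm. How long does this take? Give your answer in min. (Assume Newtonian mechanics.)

d = 38420 cm × 0.01 = 384.2 m
v = 43.84 mph × 0.44704 = 19.5982 m/s
t = d / v = 384.2 / 19.5982 = 19.6038 s
t = 19.6038 s / 60.0 = 0.3267 min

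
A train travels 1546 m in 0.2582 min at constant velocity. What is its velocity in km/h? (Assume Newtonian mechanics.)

t = 0.2582 min × 60.0 = 15.492 s
v = d / t = 1546 / 15.492 = 99.7934 m/s
v = 99.7934 m/s / 0.2777777777777778 = 359.3 km/h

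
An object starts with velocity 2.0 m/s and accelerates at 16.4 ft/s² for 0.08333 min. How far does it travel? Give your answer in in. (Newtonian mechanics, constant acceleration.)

a = 16.4 ft/s² × 0.3048 = 4.99872 m/s²
t = 0.08333 min × 60.0 = 4.9998 s
d = v₀ × t + ½ × a × t² = 2.0 × 4.9998 + 0.5 × 4.99872 × 4.9998² = 72.4786 m
d = 72.4786 m / 0.0254 = 2853 in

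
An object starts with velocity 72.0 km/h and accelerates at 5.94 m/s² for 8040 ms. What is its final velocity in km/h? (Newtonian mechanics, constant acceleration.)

v₀ = 72.0 km/h × 0.2777777777777778 = 20.0 m/s
t = 8040 ms × 0.001 = 8.04 s
v = v₀ + a × t = 20.0 + 5.94 × 8.04 = 67.7576 m/s
v = 67.7576 m/s / 0.2777777777777778 = 243.9 km/h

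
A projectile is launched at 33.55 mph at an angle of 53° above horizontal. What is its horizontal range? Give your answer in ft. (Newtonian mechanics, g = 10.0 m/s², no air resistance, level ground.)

v₀ = 33.55 mph × 0.44704 = 14.9982 m/s
R = v₀² × sin(2θ) / g = 14.9982² × sin(2 × 53°) / 10.0 = 224.946 × 0.961262 / 10.0 = 21.6232 m
R = 21.6232 m / 0.3048 = 70.94 ft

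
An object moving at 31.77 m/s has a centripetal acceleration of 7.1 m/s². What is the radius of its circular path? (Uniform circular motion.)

r = v²/a_c = 31.77²/7.1 = 142.16 m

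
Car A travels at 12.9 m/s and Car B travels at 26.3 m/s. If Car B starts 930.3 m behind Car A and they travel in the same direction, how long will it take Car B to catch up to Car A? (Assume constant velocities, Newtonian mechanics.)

Relative speed: v_rel = 26.3 - 12.9 = 13.4 m/s
Time to catch: t = d₀/v_rel = 930.3/13.4 = 69.43 s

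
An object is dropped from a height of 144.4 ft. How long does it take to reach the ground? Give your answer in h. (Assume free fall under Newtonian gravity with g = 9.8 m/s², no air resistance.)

h = 144.4 ft × 0.3048 = 44.0131 m
t = √(2h/g) = √(2 × 44.0131 / 9.8) = 2.99704 s
t = 2.99704 s / 3600.0 = 0.0008325 h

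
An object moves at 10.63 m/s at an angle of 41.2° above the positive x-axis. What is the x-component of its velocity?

vₓ = v cos(θ) = 10.63 × cos(41.2°) = 8.0 m/s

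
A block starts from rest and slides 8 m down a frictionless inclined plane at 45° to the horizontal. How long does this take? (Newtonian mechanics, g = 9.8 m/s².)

a = g sin(θ) = 9.8 × sin(45°) = 6.9296 m/s²
t = √(2d/a) = √(2 × 8 / 6.9296) = 1.52 s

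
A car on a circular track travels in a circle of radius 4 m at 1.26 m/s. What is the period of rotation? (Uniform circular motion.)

T = 2πr/v = 2π×4/1.26 = 19.95 s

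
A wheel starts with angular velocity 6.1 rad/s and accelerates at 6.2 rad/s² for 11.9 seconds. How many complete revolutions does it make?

θ = ω₀t + ½αt² = 6.1×11.9 + ½×6.2×11.9² = 511.581 rad
Total revolutions = θ/(2π) = 511.581/(2π) = 81.42
Complete revolutions = ⌊81.42⌋ = 81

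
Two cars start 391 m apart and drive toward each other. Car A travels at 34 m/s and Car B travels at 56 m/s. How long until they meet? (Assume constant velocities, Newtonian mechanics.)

Combined speed: v_combined = 34 + 56 = 90 m/s
Time to meet: t = d/v_combined = 391/90 = 4.34 s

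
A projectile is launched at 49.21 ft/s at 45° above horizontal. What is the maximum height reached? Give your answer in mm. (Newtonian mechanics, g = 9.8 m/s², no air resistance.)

v₀ = 49.21 ft/s × 0.3048 = 14.9992 m/s
H = v₀² × sin²(θ) / (2g) = 14.9992² × sin(45°)² / (2 × 9.8) = 224.976 × 0.5 / 19.6 = 5.73918 m
H = 5.73918 m / 0.001 = 5739 mm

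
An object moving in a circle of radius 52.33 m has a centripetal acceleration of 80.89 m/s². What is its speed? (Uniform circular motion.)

v = √(a_c × r) = √(80.89 × 52.33) = 65.06 m/s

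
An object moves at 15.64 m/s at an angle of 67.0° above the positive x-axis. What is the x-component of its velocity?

vₓ = v cos(θ) = 15.64 × cos(67.0°) = 6.11 m/s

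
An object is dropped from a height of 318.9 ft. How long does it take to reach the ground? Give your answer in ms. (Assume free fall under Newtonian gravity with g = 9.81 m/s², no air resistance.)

h = 318.9 ft × 0.3048 = 97.2007 m
t = √(2h/g) = √(2 × 97.2007 / 9.81) = 4.45159 s
t = 4.45159 s / 0.001 = 4452 ms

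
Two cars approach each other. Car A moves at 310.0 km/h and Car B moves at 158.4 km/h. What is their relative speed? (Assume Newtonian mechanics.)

v_rel = v_A + v_B = 310.0 + 158.4 = 468.4 km/h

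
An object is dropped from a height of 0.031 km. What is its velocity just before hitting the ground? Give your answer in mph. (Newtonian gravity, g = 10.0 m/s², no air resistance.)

h = 0.031 km × 1000.0 = 31.0 m
v = √(2gh) = √(2 × 10.0 × 31.0) = 24.8998 m/s
v = 24.8998 m/s / 0.44704 = 55.7 mph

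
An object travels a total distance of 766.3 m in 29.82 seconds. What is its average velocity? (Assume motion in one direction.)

v_avg = Δd / Δt = 766.3 / 29.82 = 25.7 m/s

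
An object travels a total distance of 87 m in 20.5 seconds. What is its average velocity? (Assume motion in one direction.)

v_avg = Δd / Δt = 87 / 20.5 = 4.24 m/s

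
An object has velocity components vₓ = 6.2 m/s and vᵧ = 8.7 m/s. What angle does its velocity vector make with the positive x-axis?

θ = arctan(vᵧ/vₓ) = arctan(8.7/6.2) = 54.52°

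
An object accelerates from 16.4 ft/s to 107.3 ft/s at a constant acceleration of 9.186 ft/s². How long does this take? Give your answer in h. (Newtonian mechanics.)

v₀ = 16.4 ft/s × 0.3048 = 4.99872 m/s
v = 107.3 ft/s × 0.3048 = 32.705 m/s
a = 9.186 ft/s² × 0.3048 = 2.79989 m/s²
t = (v - v₀) / a = (32.705 - 4.99872) / 2.79989 = 9.89549 s
t = 9.89549 s / 3600.0 = 0.002749 h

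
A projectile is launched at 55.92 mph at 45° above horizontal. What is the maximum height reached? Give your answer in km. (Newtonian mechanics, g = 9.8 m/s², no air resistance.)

v₀ = 55.92 mph × 0.44704 = 24.9985 m/s
H = v₀² × sin²(θ) / (2g) = 24.9985² × sin(45°)² / (2 × 9.8) = 624.925 × 0.5 / 19.6 = 15.942 m
H = 15.942 m / 1000.0 = 0.01594 km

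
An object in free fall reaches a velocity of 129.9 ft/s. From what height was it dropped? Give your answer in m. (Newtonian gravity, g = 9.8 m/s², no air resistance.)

v = 129.9 ft/s × 0.3048 = 39.5935 m/s
h = v² / (2g) = 39.5935² / (2 × 9.8) = 79.98 m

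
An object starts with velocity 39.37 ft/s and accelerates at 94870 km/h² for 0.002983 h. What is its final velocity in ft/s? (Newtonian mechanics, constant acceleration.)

v₀ = 39.37 ft/s × 0.3048 = 12.0 m/s
a = 94870 km/h² × 7.716049382716049e-05 = 7.32022 m/s²
t = 0.002983 h × 3600.0 = 10.7388 s
v = v₀ + a × t = 12.0 + 7.32022 × 10.7388 = 90.6104 m/s
v = 90.6104 m/s / 0.3048 = 297.3 ft/s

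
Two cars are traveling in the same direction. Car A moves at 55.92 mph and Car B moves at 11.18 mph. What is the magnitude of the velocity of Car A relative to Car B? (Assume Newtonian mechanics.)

v_rel = |v_A - v_B| = |55.92 - 11.18| = 44.74 mph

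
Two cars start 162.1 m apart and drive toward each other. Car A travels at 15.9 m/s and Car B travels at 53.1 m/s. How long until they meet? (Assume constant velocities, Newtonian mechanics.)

Combined speed: v_combined = 15.9 + 53.1 = 69.0 m/s
Time to meet: t = d/v_combined = 162.1/69.0 = 2.35 s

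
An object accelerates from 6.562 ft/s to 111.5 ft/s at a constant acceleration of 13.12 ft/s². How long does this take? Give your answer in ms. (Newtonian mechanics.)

v₀ = 6.562 ft/s × 0.3048 = 2.0001 m/s
v = 111.5 ft/s × 0.3048 = 33.9852 m/s
a = 13.12 ft/s² × 0.3048 = 3.99898 m/s²
t = (v - v₀) / a = (33.9852 - 2.0001) / 3.99898 = 7.99831 s
t = 7.99831 s / 0.001 = 7998 ms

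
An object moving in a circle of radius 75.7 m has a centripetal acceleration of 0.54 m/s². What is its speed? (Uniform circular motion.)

v = √(a_c × r) = √(0.54 × 75.7) = 6.39 m/s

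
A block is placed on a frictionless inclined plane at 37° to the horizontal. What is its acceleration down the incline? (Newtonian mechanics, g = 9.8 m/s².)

a = g sin(θ) = 9.8 × sin(37°) = 9.8 × 0.6018 = 5.9 m/s²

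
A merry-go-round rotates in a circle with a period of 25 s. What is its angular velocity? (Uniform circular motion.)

ω = 2π/T = 2π/25 = 0.2513 rad/s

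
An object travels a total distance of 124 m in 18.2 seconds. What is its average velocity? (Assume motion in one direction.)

v_avg = Δd / Δt = 124 / 18.2 = 6.81 m/s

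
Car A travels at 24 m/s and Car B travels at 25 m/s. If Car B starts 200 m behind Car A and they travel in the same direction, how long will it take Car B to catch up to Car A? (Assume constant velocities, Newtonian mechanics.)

Relative speed: v_rel = 25 - 24 = 1 m/s
Time to catch: t = d₀/v_rel = 200/1 = 200.0 s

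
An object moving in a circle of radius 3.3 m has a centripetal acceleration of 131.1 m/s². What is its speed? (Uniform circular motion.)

v = √(a_c × r) = √(131.1 × 3.3) = 20.8 m/s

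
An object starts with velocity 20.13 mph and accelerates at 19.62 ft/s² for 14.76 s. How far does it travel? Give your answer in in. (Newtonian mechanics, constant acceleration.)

v₀ = 20.13 mph × 0.44704 = 8.99892 m/s
a = 19.62 ft/s² × 0.3048 = 5.98018 m/s²
d = v₀ × t + ½ × a × t² = 8.99892 × 14.76 + 0.5 × 5.98018 × 14.76² = 784.238 m
d = 784.238 m / 0.0254 = 30880 in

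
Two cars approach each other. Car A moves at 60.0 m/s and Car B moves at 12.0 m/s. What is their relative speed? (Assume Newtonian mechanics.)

v_rel = v_A + v_B = 60.0 + 12.0 = 72.0 m/s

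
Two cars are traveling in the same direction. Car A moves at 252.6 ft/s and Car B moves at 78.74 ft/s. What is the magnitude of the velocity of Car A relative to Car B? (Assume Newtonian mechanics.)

v_rel = |v_A - v_B| = |252.6 - 78.74| = 173.86 ft/s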